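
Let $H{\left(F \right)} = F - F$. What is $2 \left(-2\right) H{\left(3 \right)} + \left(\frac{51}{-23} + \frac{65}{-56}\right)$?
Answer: $- \frac{4351}{1288} \approx -3.3781$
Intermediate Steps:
$H{\left(F \right)} = 0$
$2 \left(-2\right) H{\left(3 \right)} + \left(\frac{51}{-23} + \frac{65}{-56}\right) = 2 \left(-2\right) 0 + \left(\frac{51}{-23} + \frac{65}{-56}\right) = \left(-4\right) 0 + \left(51 \left(- \frac{1}{23}\right) + 65 \left(- \frac{1}{56}\right)\right) = 0 - \frac{4351}{1288} = - \frac{4351}{1288}$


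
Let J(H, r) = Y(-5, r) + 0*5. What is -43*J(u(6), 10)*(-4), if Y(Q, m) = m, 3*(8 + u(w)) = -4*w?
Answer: 1720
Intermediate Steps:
u(w) = -8 - 4*w/3 (u(w) = -8 + (-4*w)/3 = -8 - 4*w/3)
J(H, r) = r (J(H, r) = r + 0*5 = r + 0 = r)
-43*J(u(6), 10)*(-4) = -43*10*(-4) = -430*(-4) = 1720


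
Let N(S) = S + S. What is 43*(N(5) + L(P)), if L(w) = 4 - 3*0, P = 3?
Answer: 602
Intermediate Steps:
N(S) = 2*S
L(w) = 4 (L(w) = 4 + 0 = 4)
43*(N(5) + L(P)) = 43*(2*5 + 4) = 43*(10 + 4) = 43*14 = 602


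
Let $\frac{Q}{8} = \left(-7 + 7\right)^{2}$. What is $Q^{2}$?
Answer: $0$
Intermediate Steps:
$Q = 0$ ($Q = 8 \left(-7 + 7\right)^{2} = 8 \cdot 0^{2} = 8 \cdot 0 = 0$)
$Q^{2} = 0^{2} = 0$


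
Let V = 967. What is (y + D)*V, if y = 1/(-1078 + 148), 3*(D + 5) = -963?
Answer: -293176027/930 ≈ -3.1524e+5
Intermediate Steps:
D = -326 (D = -5 + (⅓)*(-963) = -5 - 321 = -326)
y = -1/930 (y = 1/(-930) = -1/930 ≈ -0.0010753)
(y + D)*V = (-1/930 - 326)*967 = -303181/930*967 = -293176027/930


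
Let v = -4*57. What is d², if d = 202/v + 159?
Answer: 324900625/12996 ≈ 25000.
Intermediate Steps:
v = -228
d = 18025/114 (d = 202/(-228) + 159 = 202*(-1/228) + 159 = -101/114 + 159 = 18025/114 ≈ 158.11)
d² = (18025/114)² = 324900625/12996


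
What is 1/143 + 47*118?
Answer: 793079/143 ≈ 5546.0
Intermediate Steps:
1/143 + 47*118 = 1*(1/143) + 5546 = 1/143 + 5546 = 793079/143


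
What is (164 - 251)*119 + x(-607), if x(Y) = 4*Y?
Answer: -12781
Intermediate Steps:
(164 - 251)*119 + x(-607) = (164 - 251)*119 + 4*(-607) = -87*119 - 2428 = -10353 - 2428 = -12781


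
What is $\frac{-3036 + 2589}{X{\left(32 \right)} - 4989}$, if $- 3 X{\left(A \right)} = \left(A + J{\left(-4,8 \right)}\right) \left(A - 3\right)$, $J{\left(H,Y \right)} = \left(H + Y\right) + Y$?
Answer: $\frac{1341}{16243} \approx 0.082559$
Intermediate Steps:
$J{\left(H,Y \right)} = H + 2 Y$
$X{\left(A \right)} = - \frac{\left(-3 + A\right) \left(12 + A\right)}{3}$ ($X{\left(A \right)} = - \frac{\left(A + \left(-4 + 2 \cdot 8\right)\right) \left(A - 3\right)}{3} = - \frac{\left(A + \left(-4 + 16\right)\right) \left(-3 + A\right)}{3} = - \frac{\left(A + 12\right) \left(-3 + A\right)}{3} = - \frac{\left(12 + A\right) \left(-3 + A\right)}{3} = - \frac{\left(-3 + A\right) \left(12 + A\right)}{3}$)
$\frac{-3036 + 2589}{X{\left(32 \right)} - 4989} = \frac{-3036 + 2589}{\left(12 - 96 - \frac{32^{2}}{3}\right) - 4989} = - \frac{447}{\left(12 - 96 - \frac{1024}{3}\right) - 4989} = - \frac{447}{- \frac{1276}{3} - 4989} = - \frac{447}{- \frac{16243}{3}} = \left(-447\right) \left(- \frac{3}{16243}\right) = \frac{1341}{16243}$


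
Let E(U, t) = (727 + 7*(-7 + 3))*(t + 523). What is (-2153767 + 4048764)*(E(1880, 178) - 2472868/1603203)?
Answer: 1488644064799273213/1603203 ≈ 9.2854e+11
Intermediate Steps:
E(U, t) = 365577 + 699*t (E(U, t) = (727 + 7*(-4))*(523 + t) = (727 - 28)*(523 + t) = 699*(523 + t) = 365577 + 699*t)
(-2153767 + 4048764)*(E(1880, 178) - 2472868/1603203) = (-2153767 + 4048764)*((365577 + 699*178) - 2472868/1603203) = 1894997*((365577 + 124422) - 2472868*1/1603203) = 1894997*(489999 - 2472868/1603203) = 1894997*(785565393929/1603203) = 1488644064799273213/1603203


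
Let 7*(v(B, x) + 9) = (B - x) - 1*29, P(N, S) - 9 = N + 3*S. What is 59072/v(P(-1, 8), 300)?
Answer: -51688/45 ≈ -1148.6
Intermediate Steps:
P(N, S) = 9 + N + 3*S (P(N, S) = 9 + (N + 3*S) = 9 + N + 3*S)
v(B, x) = -92/7 - x/7 + B/7 (v(B, x) = -9 + ((B - x) - 1*29)/7 = -9 + ((B - x) - 29)/7 = -9 + (-29 + B - x)/7 = -9 + (-29/7 - x/7 + B/7) = -92/7 - x/7 + B/7)
59072/v(P(-1, 8), 300) = 59072/(-92/7 - ⅐*300 + (9 - 1 + 3*8)/7) = 59072/(-92/7 - 300/7 + (9 - 1 + 24)/7) = 59072/(-92/7 - 300/7 + (⅐)*32) = 59072/(-92/7 - 300/7 + 32/7) = 59072/(-360/7) = 59072*(-7/360) = -51688/45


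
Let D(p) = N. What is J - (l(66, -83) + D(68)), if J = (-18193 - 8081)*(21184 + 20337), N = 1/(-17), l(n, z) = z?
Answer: -18545685406/17 ≈ -1.0909e+9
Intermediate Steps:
N = -1/17 ≈ -0.058824
D(p) = -1/17
J = -1090922754 (J = -26274*41521 = -1090922754)
J - (l(66, -83) + D(68)) = -1090922754 - (-83 - 1/17) = -1090922754 - 1*(-1412/17) = -1090922754 + 1412/17 = -18545685406/17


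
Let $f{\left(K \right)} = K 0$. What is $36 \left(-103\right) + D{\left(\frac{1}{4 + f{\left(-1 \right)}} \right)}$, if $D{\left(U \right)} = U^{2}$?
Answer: $- \frac{59327}{16} \approx -3707.9$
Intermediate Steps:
$f{\left(K \right)} = 0$
$36 \left(-103\right) + D{\left(\frac{1}{4 + f{\left(-1 \right)}} \right)} = 36 \left(-103\right) + \left(\frac{1}{4 + 0}\right)^{2} = -3708 + \left(\frac{1}{4}\right)^{2} = -3708 + \frac{1}{16} = - \frac{59327}{16}$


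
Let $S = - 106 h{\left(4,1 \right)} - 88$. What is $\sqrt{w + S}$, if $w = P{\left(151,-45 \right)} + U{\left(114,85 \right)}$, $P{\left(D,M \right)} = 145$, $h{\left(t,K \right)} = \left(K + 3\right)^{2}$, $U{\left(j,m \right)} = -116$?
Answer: $3 i \sqrt{195} \approx 41.893 i$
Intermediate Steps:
$h{\left(t,K \right)} = \left(3 + K\right)^{2}$
$S = -1784$ ($S = - 106 \left(3 + 1\right)^{2} - 88 = - 106 \cdot 4^{2} - 88 = \left(-106\right) 16 - 88 = -1696 - 88 = -1784$)
$w = 29$ ($w = 145 - 116 = 29$)
$\sqrt{w + S} = \sqrt{29 - 1784} = \sqrt{-1755} = 3 i \sqrt{195}$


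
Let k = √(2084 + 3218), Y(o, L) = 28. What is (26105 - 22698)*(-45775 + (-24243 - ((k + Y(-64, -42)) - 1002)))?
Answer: -235232908 - 3407*√5302 ≈ -2.3548e+8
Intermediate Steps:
k = √5302 ≈ 72.815
(26105 - 22698)*(-45775 + (-24243 - ((k + Y(-64, -42)) - 1002))) = (26105 - 22698)*(-45775 + (-24243 - ((√5302 + 28) - 1002))) = 3407*(-45775 + (-24243 - ((28 + √5302) - 1002))) = 3407*(-45775 + (-24243 - (-974 + √5302))) = 3407*(-45775 + (-24243 + (974 - √5302))) = 3407*(-45775 + (-23269 - √5302)) = 3407*(-69044 - √5302) = -235232908 - 3407*√5302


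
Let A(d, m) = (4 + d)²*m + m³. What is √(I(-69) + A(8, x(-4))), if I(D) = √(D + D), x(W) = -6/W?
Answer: √(3510 + 16*I*√138)/4 ≈ 14.817 + 0.39642*I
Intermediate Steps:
A(d, m) = m³ + m*(4 + d)² (A(d, m) = m*(4 + d)² + m³ = m³ + m*(4 + d)²)
I(D) = √2*√D (I(D) = √(2*D) = √2*√D)
√(I(-69) + A(8, x(-4))) = √(√2*√(-69) + (-6/(-4))*((-6/(-4))² + (4 + 8)²)) = √(√2*(I*√69) + (-6*(-¼))*((-6*(-¼))² + 12²)) = √(I*√138 + 3*((3/2)² + 144)/2) = √(I*√138 + 3*(9/4 + 144)/2) = √(I*√138 + (3/2)*(585/4)) = √(I*√138 + 1755/8) = √(1755/8 + I*√138)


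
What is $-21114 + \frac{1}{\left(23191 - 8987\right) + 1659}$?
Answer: $- \frac{334931381}{15863} \approx -21114.0$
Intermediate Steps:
$-21114 + \frac{1}{\left(23191 - 8987\right) + 1659} = -21114 + \frac{1}{14204 + 1659} = -21114 + \frac{1}{15863} = - \frac{334931381}{15863}$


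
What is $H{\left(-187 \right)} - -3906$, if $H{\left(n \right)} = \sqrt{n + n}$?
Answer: $3906 + i \sqrt{374} \approx 3906.0 + 19.339 i$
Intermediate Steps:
$H{\left(n \right)} = \sqrt{2} \sqrt{n}$ ($H{\left(n \right)} = \sqrt{2 n} = \sqrt{2} \sqrt{n}$)
$H{\left(-187 \right)} - -3906 = \sqrt{2} \sqrt{-187} - -3906 = \sqrt{2} i \sqrt{187} + 3906 = i \sqrt{374} + 3906 = 3906 + i \sqrt{374}$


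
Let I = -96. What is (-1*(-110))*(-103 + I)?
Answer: -21890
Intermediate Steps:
(-1*(-110))*(-103 + I) = (-1*(-110))*(-103 - 96) = 110*(-199) = -21890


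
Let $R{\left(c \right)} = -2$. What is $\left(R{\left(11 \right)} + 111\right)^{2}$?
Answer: $11881$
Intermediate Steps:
$\left(R{\left(11 \right)} + 111\right)^{2} = \left(-2 + 111\right)^{2} = 109^{2} = 11881$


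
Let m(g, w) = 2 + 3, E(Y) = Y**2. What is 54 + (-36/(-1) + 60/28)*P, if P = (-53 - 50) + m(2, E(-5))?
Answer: -3684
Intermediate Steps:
m(g, w) = 5
P = -98 (P = (-53 - 50) + 5 = -103 + 5 = -98)
54 + (-36/(-1) + 60/28)*P = 54 + (-36/(-1) + 60/28)*(-98) = 54 + (-36*(-1) + 60*(1/28))*(-98) = 54 + (36 + 15/7)*(-98) = 54 + (267/7)*(-98) = 54 - 3738 = -3684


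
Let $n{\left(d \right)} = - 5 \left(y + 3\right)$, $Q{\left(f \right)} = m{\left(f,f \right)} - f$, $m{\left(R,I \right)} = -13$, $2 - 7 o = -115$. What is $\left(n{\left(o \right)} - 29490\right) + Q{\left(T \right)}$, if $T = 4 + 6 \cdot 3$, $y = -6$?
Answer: $-29510$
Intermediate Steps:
$o = \frac{117}{7}$ ($o = \frac{2}{7} - - \frac{115}{7} = \frac{2}{7} + \frac{115}{7} = \frac{117}{7} \approx 16.714$)
$T = 22$ ($T = 4 + 18 = 22$)
$Q{\left(f \right)} = -13 - f$
$n{\left(d \right)} = 15$ ($n{\left(d \right)} = - 5 \left(-6 + 3\right) = \left(-5\right) \left(-3\right) = 15$)
$\left(n{\left(o \right)} - 29490\right) + Q{\left(T \right)} = \left(15 - 29490\right) - 35 = -29475 - 35 = -29510$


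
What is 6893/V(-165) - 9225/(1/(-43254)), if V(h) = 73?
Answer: 29128331843/73 ≈ 3.9902e+8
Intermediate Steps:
6893/V(-165) - 9225/(1/(-43254)) = 6893/73 - 9225/(1/(-43254)) = 6893*(1/73) - 9225/(-1/43254) = 6893/73 - 9225*(-43254) = 6893/73 + 399018150 = 29128331843/73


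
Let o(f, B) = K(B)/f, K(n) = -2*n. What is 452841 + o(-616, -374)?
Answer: 6339757/14 ≈ 4.5284e+5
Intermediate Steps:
o(f, B) = -2*B/f (o(f, B) = (-2*B)/f = -2*B/f)
452841 + o(-616, -374) = 452841 - 2*(-374)/(-616) = 452841 - 2*(-374)*(-1/616) = 452841 - 17/14 = 6339757/14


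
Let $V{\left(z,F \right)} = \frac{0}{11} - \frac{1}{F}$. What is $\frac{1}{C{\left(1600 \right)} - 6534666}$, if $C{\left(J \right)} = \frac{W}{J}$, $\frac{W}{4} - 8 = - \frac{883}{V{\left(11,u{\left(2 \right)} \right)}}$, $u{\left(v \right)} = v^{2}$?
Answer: $- \frac{20}{130693143} \approx -1.5303 \cdot 10^{-7}$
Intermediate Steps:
$V{\left(z,F \right)} = - \frac{1}{F}$ ($V{\left(z,F \right)} = 0 \cdot \frac{1}{11} - \frac{1}{F} = 0 - \frac{1}{F} = - \frac{1}{F}$)
$W = 14160$ ($W = 32 + 4 \left(- \frac{883}{\left(-1\right) \frac{1}{2^{2}}}\right) = 32 + 4 \left(- \frac{883}{\left(-1\right) \frac{1}{4}}\right) = 32 + 4 \left(- \frac{883}{- \frac{1}{4}}\right) = 32 + 4 \left(\left(-883\right) \left(-4\right)\right) = 32 + 4 \cdot 3532 = 32 + 14128 = 14160$)
$C{\left(J \right)} = \frac{14160}{J}$
$\frac{1}{C{\left(1600 \right)} - 6534666} = \frac{1}{\frac{14160}{1600} - 6534666} = \frac{1}{14160 \cdot \frac{1}{1600} - 6534666} = \frac{1}{\frac{177}{20} - 6534666} = \frac{1}{- \frac{130693143}{20}} = - \frac{20}{130693143}$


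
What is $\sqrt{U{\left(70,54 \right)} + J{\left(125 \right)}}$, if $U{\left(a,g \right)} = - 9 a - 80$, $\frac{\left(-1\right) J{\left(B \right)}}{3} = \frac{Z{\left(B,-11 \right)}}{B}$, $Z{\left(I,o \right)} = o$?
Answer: $\frac{i \sqrt{443585}}{25} \approx 26.641 i$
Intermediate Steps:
$J{\left(B \right)} = \frac{33}{B}$ ($J{\left(B \right)} = - 3 \left(- \frac{11}{B}\right) = \frac{33}{B}$)
$U{\left(a,g \right)} = -80 - 9 a$
$\sqrt{U{\left(70,54 \right)} + J{\left(125 \right)}} = \sqrt{\left(-80 - 630\right) + \frac{33}{125}} = \sqrt{\left(-80 - 630\right) + 33 \cdot \frac{1}{125}} = \sqrt{-710 + \frac{33}{125}} = \sqrt{- \frac{88717}{125}} = \frac{i \sqrt{443585}}{25}$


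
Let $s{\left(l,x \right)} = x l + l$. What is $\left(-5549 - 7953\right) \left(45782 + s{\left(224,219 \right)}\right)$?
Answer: $-1283527124$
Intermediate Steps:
$s{\left(l,x \right)} = l + l x$ ($s{\left(l,x \right)} = l x + l = l + l x$)
$\left(-5549 - 7953\right) \left(45782 + s{\left(224,219 \right)}\right) = \left(-5549 - 7953\right) \left(45782 + 224 \left(1 + 219\right)\right) = - 13502 \left(45782 + 224 \cdot 220\right) = - 13502 \left(45782 + 49280\right) = \left(-13502\right) 95062 = -1283527124$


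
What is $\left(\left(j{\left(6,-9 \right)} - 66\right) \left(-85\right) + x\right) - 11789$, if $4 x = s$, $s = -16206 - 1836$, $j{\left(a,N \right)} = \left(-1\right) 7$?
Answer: $- \frac{20189}{2} \approx -10095.0$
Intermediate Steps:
$j{\left(a,N \right)} = -7$
$s = -18042$ ($s = -16206 - 1836 = -18042$)
$x = - \frac{9021}{2}$ ($x = \frac{1}{4} \left(-18042\right) = - \frac{9021}{2} \approx -4510.5$)
$\left(\left(j{\left(6,-9 \right)} - 66\right) \left(-85\right) + x\right) - 11789 = \left(\left(-7 - 66\right) \left(-85\right) - \frac{9021}{2}\right) - 11789 = \left(\left(-73\right) \left(-85\right) - \frac{9021}{2}\right) - 11789 = \left(6205 - \frac{9021}{2}\right) - 11789 = \frac{3389}{2} - 11789 = - \frac{20189}{2}$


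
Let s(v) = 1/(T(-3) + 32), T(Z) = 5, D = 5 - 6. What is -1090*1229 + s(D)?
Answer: -49565569/37 ≈ -1.3396e+6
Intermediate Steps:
D = -1
s(v) = 1/37 (s(v) = 1/(5 + 32) = 1/37)
-1090*1229 + s(D) = -1090*1229 + 1/37 = -1339610 + 1/37 = -49565569/37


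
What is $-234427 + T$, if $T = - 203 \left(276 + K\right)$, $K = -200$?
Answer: $-249855$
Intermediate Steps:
$T = -15428$ ($T = - 203 \left(276 - 200\right) = \left(-203\right) 76 = -15428$)
$-234427 + T = -234427 - 15428 = -249855$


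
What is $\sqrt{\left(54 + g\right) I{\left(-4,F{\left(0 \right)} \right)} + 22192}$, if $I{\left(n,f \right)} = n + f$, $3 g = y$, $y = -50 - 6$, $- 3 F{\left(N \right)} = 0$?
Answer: $\frac{2 \sqrt{49614}}{3} \approx 148.49$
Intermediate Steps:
$F{\left(N \right)} = 0$ ($F{\left(N \right)} = \left(- \frac{1}{3}\right) 0 = 0$)
$y = -56$
$g = - \frac{56}{3}$ ($g = \frac{1}{3} \left(-56\right) = - \frac{56}{3} \approx -18.667$)
$I{\left(n,f \right)} = f + n$
$\sqrt{\left(54 + g\right) I{\left(-4,F{\left(0 \right)} \right)} + 22192} = \sqrt{\left(54 - \frac{56}{3}\right) \left(0 - 4\right) + 22192} = \sqrt{\frac{106}{3} \left(-4\right) + 22192} = \sqrt{- \frac{424}{3} + 22192} = \sqrt{\frac{66152}{3}} = \frac{2 \sqrt{49614}}{3}$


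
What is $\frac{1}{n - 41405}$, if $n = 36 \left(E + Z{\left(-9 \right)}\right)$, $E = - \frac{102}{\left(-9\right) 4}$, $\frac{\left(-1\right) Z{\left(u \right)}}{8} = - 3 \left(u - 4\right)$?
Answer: $- \frac{1}{52535} \approx -1.9035 \cdot 10^{-5}$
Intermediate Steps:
$Z{\left(u \right)} = -96 + 24 u$ ($Z{\left(u \right)} = - 8 \left(- 3 \left(u - 4\right)\right) = - 8 \left(- 3 \left(-4 + u\right)\right) = - 8 \left(12 - 3 u\right) = -96 + 24 u$)
$E = \frac{17}{6}$ ($E = - \frac{102}{-36} = \left(-102\right) \left(- \frac{1}{36}\right) = \frac{17}{6} \approx 2.8333$)
$n = -11130$ ($n = 36 \left(\frac{17}{6} + \left(-96 + 24 \left(-9\right)\right)\right) = 36 \left(\frac{17}{6} - 312\right) = 36 \left(- \frac{1855}{6}\right) = -11130$)
$\frac{1}{n - 41405} = \frac{1}{-11130 - 41405} = \frac{1}{-52535} = - \frac{1}{52535}$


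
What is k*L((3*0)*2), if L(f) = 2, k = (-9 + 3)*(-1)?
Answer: 12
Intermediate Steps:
k = 6 (k = -6*(-1) = 6)
k*L((3*0)*2) = 6*2 = 12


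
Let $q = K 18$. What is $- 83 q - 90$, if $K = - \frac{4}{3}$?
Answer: $1902$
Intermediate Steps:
$K = - \frac{4}{3}$ ($K = \left(-4\right) \frac{1}{3} = - \frac{4}{3} \approx -1.3333$)
$q = -24$ ($q = \left(- \frac{4}{3}\right) 18 = -24$)
$- 83 q - 90 = \left(-83\right) \left(-24\right) - 90 = 1992 - 90 = 1902$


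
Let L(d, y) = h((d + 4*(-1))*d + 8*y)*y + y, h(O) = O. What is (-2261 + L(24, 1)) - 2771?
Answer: -4543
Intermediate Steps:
L(d, y) = y + y*(8*y + d*(-4 + d)) (L(d, y) = ((d + 4*(-1))*d + 8*y)*y + y = ((d - 4)*d + 8*y)*y + y = ((-4 + d)*d + 8*y)*y + y = (d*(-4 + d) + 8*y)*y + y = (8*y + d*(-4 + d))*y + y = y*(8*y + d*(-4 + d)) + y = y + y*(8*y + d*(-4 + d)))
(-2261 + L(24, 1)) - 2771 = (-2261 + 1*(1 + 24² - 4*24 + 8*1)) - 2771 = (-2261 + 1*(1 + 576 - 96 + 8)) - 2771 = (-2261 + 1*489) - 2771 = (-2261 + 489) - 2771 = -1772 - 2771 = -4543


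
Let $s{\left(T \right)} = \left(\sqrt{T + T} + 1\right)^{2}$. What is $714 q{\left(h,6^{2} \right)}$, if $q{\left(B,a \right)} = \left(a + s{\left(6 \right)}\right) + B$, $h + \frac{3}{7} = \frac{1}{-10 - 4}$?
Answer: $34629 + 2856 \sqrt{3} \approx 39576.0$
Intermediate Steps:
$h = - \frac{1}{2}$ ($h = - \frac{3}{7} + \frac{1}{-10 - 4} = - \frac{3}{7} + \frac{1}{-14} = - \frac{3}{7} - \frac{1}{14} = - \frac{1}{2} \approx -0.5$)
$s{\left(T \right)} = \left(1 + \sqrt{2} \sqrt{T}\right)^{2}$ ($s{\left(T \right)} = \left(\sqrt{2 T} + 1\right)^{2} = \left(\sqrt{2} \sqrt{T} + 1\right)^{2} = \left(1 + \sqrt{2} \sqrt{T}\right)^{2}$)
$q{\left(B,a \right)} = B + a + \left(1 + 2 \sqrt{3}\right)^{2}$ ($q{\left(B,a \right)} = \left(a + \left(1 + \sqrt{2} \sqrt{6}\right)^{2}\right) + B = \left(a + \left(1 + 2 \sqrt{3}\right)^{2}\right) + B = B + a + \left(1 + 2 \sqrt{3}\right)^{2}$)
$714 q{\left(h,6^{2} \right)} = 714 \left(13 - \frac{1}{2} + 6^{2} + 4 \sqrt{3}\right) = 714 \left(13 - \frac{1}{2} + 36 + 4 \sqrt{3}\right) = 714 \left(\frac{97}{2} + 4 \sqrt{3}\right) = 34629 + 2856 \sqrt{3}$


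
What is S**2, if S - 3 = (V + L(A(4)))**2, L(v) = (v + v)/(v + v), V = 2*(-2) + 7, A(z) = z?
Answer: 361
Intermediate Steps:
V = 3 (V = -4 + 7 = 3)
L(v) = 1 (L(v) = (2*v)/((2*v)) = (2*v)*(1/(2*v)) = 1)
S = 19 (S = 3 + (3 + 1)**2 = 3 + 4**2 = 3 + 16 = 19)
S**2 = 19**2 = 361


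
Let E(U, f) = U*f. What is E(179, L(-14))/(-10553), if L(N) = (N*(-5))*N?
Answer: 175420/10553 ≈ 16.623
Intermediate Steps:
L(N) = -5*N² (L(N) = (-5*N)*N = -5*N²)
E(179, L(-14))/(-10553) = (179*(-5*(-14)²))/(-10553) = (179*(-5*196))*(-1/10553) = (179*(-980))*(-1/10553) = -175420*(-1/10553) = 175420/10553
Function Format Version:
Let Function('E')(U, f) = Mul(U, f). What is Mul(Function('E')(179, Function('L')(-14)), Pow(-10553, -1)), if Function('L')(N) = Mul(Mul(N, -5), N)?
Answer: Rational(175420, 10553) ≈ 16.623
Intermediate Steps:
Function('L')(N) = Mul(-5, Pow(N, 2)) (Function('L')(N) = Mul(Mul(-5, N), N) = Mul(-5, Pow(N, 2)))
Mul(Function('E')(179, Function('L')(-14)), Pow(-10553, -1)) = Mul(Mul(179, Mul(-5, Pow(-14, 2))), Pow(-10553, -1)) = Mul(Mul(179, Mul(-5, 196)), Rational(-1, 10553)) = Mul(Mul(179, -980), Rational(-1, 10553)) = Mul(-175420, Rational(-1, 10553)) = Rational(175420, 10553)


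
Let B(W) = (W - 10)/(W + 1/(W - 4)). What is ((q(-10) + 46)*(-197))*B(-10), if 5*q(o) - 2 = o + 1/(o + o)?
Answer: -12242762/705 ≈ -17366.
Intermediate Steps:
q(o) = 2/5 + o/5 + 1/(10*o) (q(o) = 2/5 + (o + 1/(o + o))/5 = 2/5 + (o + 1/(2*o))/5 = 2/5 + (o/5 + 1/(10*o)) = 2/5 + o/5 + 1/(10*o))
B(W) = (-10 + W)/(W + 1/(-4 + W))
((q(-10) + 46)*(-197))*B(-10) = (((1/10)*(1 + 2*(-10)*(2 - 10))/(-10) + 46)*(-197))*((40 + (-10)**2 - 14*(-10))/(1 + (-10)**2 - 4*(-10))) = (((1/10)*(-1/10)*(1 + 2*(-10)*(-8)) + 46)*(-197))*((40 + 100 + 140)/(1 + 100 + 40)) = (((1/10)*(-1/10)*(1 + 160) + 46)*(-197))*(280/141) = (((1/10)*(-1/10)*161 + 46)*(-197))*((1/141)*280) = ((-161/100 + 46)*(-197))*(280/141) = ((4439/100)*(-197))*(280/141) = -874483/100*280/141 = -12242762/705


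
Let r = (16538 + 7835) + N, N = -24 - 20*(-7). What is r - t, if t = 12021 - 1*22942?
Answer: 35410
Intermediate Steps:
N = 116 (N = -24 + 140 = 116)
t = -10921 (t = 12021 - 22942 = -10921)
r = 24489 (r = (16538 + 7835) + 116 = 24373 + 116 = 24489)
r - t = 24489 - 1*(-10921) = 24489 + 10921 = 35410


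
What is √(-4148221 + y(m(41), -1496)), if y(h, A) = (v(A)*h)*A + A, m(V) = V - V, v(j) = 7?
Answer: I*√4149717 ≈ 2037.1*I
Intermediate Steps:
m(V) = 0
y(h, A) = A + 7*A*h (y(h, A) = (7*h)*A + A = 7*A*h + A = A + 7*A*h)
√(-4148221 + y(m(41), -1496)) = √(-4148221 - 1496*(1 + 7*0)) = √(-4148221 - 1496*(1 + 0)) = √(-4148221 - 1496*1) = √(-4148221 - 1496) = √(-4149717) = I*√4149717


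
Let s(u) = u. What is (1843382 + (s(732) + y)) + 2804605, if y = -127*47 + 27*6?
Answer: 4642912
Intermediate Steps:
y = -5807 (y = -5969 + 162 = -5807)
(1843382 + (s(732) + y)) + 2804605 = (1843382 + (732 - 5807)) + 2804605 = (1843382 - 5075) + 2804605 = 1838307 + 2804605 = 4642912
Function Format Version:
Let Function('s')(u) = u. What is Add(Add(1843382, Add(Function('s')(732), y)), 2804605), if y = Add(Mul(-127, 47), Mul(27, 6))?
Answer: 4642912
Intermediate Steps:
y = -5807 (y = Add(-5969, 162) = -5807)
Add(Add(1843382, Add(Function('s')(732), y)), 2804605) = Add(Add(1843382, Add(732, -5807)), 2804605) = Add(Add(1843382, -5075), 2804605) = Add(1838307, 2804605) = 4642912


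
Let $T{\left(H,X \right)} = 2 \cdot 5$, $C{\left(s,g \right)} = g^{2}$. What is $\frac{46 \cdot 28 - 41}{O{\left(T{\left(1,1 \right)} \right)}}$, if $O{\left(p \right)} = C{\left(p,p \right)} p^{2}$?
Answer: $\frac{1247}{10000} \approx 0.1247$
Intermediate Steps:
$T{\left(H,X \right)} = 10$
$O{\left(p \right)} = p^{4}$ ($O{\left(p \right)} = p^{2} p^{2} = p^{4}$)
$\frac{46 \cdot 28 - 41}{O{\left(T{\left(1,1 \right)} \right)}} = \frac{46 \cdot 28 - 41}{10^{4}} = \frac{1288 - 41}{10000} = 1247 \cdot \frac{1}{10000} = \frac{1247}{10000}$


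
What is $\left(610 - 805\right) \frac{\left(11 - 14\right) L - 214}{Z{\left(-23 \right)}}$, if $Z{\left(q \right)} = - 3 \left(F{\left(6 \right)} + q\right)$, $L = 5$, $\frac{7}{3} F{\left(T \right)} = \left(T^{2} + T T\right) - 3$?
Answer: $- \frac{104195}{46} \approx -2265.1$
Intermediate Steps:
$F{\left(T \right)} = - \frac{9}{7} + \frac{6 T^{2}}{7}$ ($F{\left(T \right)} = \frac{3 \left(\left(T^{2} + T T\right) - 3\right)}{7} = \frac{3 \left(\left(T^{2} + T^{2}\right) - 3\right)}{7} = \frac{3 \left(2 T^{2} - 3\right)}{7} = \frac{3 \left(-3 + 2 T^{2}\right)}{7} = - \frac{9}{7} + \frac{6 T^{2}}{7}$)
$Z{\left(q \right)} = - \frac{621}{7} - 3 q$ ($Z{\left(q \right)} = - 3 \left(\left(- \frac{9}{7} + \frac{6 \cdot 6^{2}}{7}\right) + q\right) = - 3 \left(\left(- \frac{9}{7} + \frac{6}{7} \cdot 36\right) + q\right) = - 3 \left(\left(- \frac{9}{7} + \frac{216}{7}\right) + q\right) = - 3 \left(\frac{207}{7} + q\right) = - \frac{621}{7} - 3 q$)
$\left(610 - 805\right) \frac{\left(11 - 14\right) L - 214}{Z{\left(-23 \right)}} = \left(610 - 805\right) \frac{\left(11 - 14\right) 5 - 214}{- \frac{621}{7} - -69} = - 195 \frac{\left(-3\right) 5 - 214}{- \frac{621}{7} + 69} = - 195 \frac{-15 - 214}{- \frac{138}{7}} = - 195 \left(\left(-229\right) \left(- \frac{7}{138}\right)\right) = \left(-195\right) \frac{1603}{138} = - \frac{104195}{46}$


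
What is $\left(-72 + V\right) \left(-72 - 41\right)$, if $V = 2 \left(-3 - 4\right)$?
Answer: $9718$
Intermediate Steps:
$V = -14$ ($V = 2 \left(-7\right) = -14$)
$\left(-72 + V\right) \left(-72 - 41\right) = \left(-72 - 14\right) \left(-72 - 41\right) = - 86 \left(-72 - 41\right) = \left(-86\right) \left(-113\right) = 9718$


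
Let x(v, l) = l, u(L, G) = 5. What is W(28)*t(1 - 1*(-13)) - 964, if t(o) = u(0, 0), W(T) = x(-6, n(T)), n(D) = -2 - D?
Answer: -1114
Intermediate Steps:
W(T) = -2 - T
t(o) = 5
W(28)*t(1 - 1*(-13)) - 964 = (-2 - 1*28)*5 - 964 = (-2 - 28)*5 - 964 = -30*5 - 964 = -150 - 964 = -1114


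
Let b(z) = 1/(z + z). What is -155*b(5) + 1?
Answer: -29/2 ≈ -14.500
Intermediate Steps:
b(z) = 1/(2*z)
-155*b(5) + 1 = -155/(2*5) + 1 = -155*1/10 + 1 = -31/2 + 1 = -29/2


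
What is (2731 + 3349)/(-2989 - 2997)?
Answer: -3040/2993 ≈ -1.0157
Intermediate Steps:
(2731 + 3349)/(-2989 - 2997) = 6080/(-5986) = 6080*(-1/5986) = -3040/2993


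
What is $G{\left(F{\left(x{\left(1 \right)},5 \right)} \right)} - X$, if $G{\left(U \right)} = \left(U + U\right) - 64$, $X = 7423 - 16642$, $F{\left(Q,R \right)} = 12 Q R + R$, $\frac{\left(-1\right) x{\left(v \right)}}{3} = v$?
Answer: $8805$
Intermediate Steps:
$x{\left(v \right)} = - 3 v$
$F{\left(Q,R \right)} = R + 12 Q R$ ($F{\left(Q,R \right)} = 12 Q R + R = R + 12 Q R$)
$X = -9219$
$G{\left(U \right)} = -64 + 2 U$ ($G{\left(U \right)} = 2 U - 64 = -64 + 2 U$)
$G{\left(F{\left(x{\left(1 \right)},5 \right)} \right)} - X = \left(-64 + 2 \cdot 5 \left(1 + 12 \left(\left(-3\right) 1\right)\right)\right) - -9219 = \left(-64 + 2 \cdot 5 \left(1 + 12 \left(-3\right)\right)\right) + 9219 = \left(-64 + 2 \cdot 5 \left(1 - 36\right)\right) + 9219 = \left(-64 + 2 \cdot 5 \left(-35\right)\right) + 9219 = \left(-64 + 2 \left(-175\right)\right) + 9219 = \left(-64 - 350\right) + 9219 = -414 + 9219 = 8805$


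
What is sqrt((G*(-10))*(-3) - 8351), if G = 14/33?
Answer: I*sqrt(1008931)/11 ≈ 91.314*I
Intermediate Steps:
G = 14/33 (G = 14*(1/33) = 14/33 ≈ 0.42424)
sqrt((G*(-10))*(-3) - 8351) = sqrt(((14/33)*(-10))*(-3) - 8351) = sqrt(-140/33*(-3) - 8351) = sqrt(140/11 - 8351) = sqrt(-91721/11) = I*sqrt(1008931)/11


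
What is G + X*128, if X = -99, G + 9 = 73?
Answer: -12608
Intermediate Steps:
G = 64 (G = -9 + 73 = 64)
G + X*128 = 64 - 99*128 = 64 - 12672 = -12608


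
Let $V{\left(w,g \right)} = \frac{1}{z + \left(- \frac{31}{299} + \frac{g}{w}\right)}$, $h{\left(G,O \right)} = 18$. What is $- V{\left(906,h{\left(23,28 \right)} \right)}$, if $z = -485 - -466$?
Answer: $\frac{45149}{861615} \approx 0.0524$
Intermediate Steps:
$z = -19$ ($z = -485 + 466 = -19$)
$V{\left(w,g \right)} = \frac{1}{- \frac{5712}{299} + \frac{g}{w}}$ ($V{\left(w,g \right)} = \frac{1}{-19 + \left(- \frac{31}{299} + \frac{g}{w}\right)} = \frac{1}{- \frac{5712}{299} + \frac{g}{w}}$)
$- V{\left(906,h{\left(23,28 \right)} \right)} = - \frac{299 \cdot 906}{\left(-5712\right) 906 + 299 \cdot 18} = - \frac{299 \cdot 906}{-5175072 + 5382} = - \frac{299 \cdot 906}{-5169690} = - \frac{299 \cdot 906 \left(-1\right)}{5169690} = \left(-1\right) \left(- \frac{45149}{861615}\right) = \frac{45149}{861615}$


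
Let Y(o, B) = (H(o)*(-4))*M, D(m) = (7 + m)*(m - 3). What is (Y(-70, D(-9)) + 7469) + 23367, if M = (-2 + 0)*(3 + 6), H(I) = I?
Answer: 25796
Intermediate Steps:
D(m) = (-3 + m)*(7 + m) (D(m) = (7 + m)*(-3 + m) = (-3 + m)*(7 + m))
M = -18 (M = -2*9 = -18)
Y(o, B) = 72*o (Y(o, B) = (o*(-4))*(-18) = -4*o*(-18) = 72*o)
(Y(-70, D(-9)) + 7469) + 23367 = (72*(-70) + 7469) + 23367 = (-5040 + 7469) + 23367 = 2429 + 23367 = 25796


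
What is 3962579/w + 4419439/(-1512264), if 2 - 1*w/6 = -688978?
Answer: -255770102593/130239956340 ≈ -1.9638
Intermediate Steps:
w = 4133880 (w = 12 - 6*(-688978) = 12 + 4133868 = 4133880)
3962579/w + 4419439/(-1512264) = 3962579/4133880 + 4419439/(-1512264) = 3962579*(1/4133880) + 4419439*(-1/1512264) = 3962579/4133880 - 4419439/1512264 = -255770102593/130239956340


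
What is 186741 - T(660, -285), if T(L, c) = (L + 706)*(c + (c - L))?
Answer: 1866921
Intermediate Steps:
T(L, c) = (706 + L)*(-L + 2*c)
186741 - T(660, -285) = 186741 - (-1*660² - 706*660 + 1412*(-285) + 2*660*(-285)) = 186741 - (-1*435600 - 465960 - 402420 - 376200) = 186741 - (-435600 - 465960 - 402420 - 376200) = 186741 - 1*(-1680180) = 186741 + 1680180 = 1866921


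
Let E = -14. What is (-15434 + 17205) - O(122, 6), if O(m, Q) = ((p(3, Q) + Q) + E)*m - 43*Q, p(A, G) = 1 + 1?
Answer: 2761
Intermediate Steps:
p(A, G) = 2
O(m, Q) = -43*Q + m*(-12 + Q) (O(m, Q) = ((2 + Q) - 14)*m - 43*Q = (-12 + Q)*m - 43*Q = m*(-12 + Q) - 43*Q = -43*Q + m*(-12 + Q))
(-15434 + 17205) - O(122, 6) = (-15434 + 17205) - (-43*6 - 12*122 + 6*122) = 1771 - (-258 - 1464 + 732) = 1771 - 1*(-990) = 1771 + 990 = 2761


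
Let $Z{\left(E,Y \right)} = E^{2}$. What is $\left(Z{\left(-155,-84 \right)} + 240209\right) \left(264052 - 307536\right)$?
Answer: $-11489951256$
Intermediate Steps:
$\left(Z{\left(-155,-84 \right)} + 240209\right) \left(264052 - 307536\right) = \left(\left(-155\right)^{2} + 240209\right) \left(264052 - 307536\right) = \left(24025 + 240209\right) \left(-43484\right) = 264234 \left(-43484\right) = -11489951256$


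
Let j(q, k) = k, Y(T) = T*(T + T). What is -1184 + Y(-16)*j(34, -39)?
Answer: -21152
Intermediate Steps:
Y(T) = 2*T² (Y(T) = T*(2*T) = 2*T²)
-1184 + Y(-16)*j(34, -39) = -1184 + (2*(-16)²)*(-39) = -1184 + (2*256)*(-39) = -1184 + 512*(-39) = -1184 - 19968 = -21152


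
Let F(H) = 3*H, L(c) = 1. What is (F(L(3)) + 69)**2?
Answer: 5184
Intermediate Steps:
(F(L(3)) + 69)**2 = (3*1 + 69)**2 = (3 + 69)**2 = 72**2 = 5184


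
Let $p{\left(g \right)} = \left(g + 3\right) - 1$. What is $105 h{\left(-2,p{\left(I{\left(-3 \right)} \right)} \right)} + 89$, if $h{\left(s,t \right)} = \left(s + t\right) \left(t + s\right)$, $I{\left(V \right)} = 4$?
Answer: $1769$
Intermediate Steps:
$p{\left(g \right)} = 2 + g$ ($p{\left(g \right)} = \left(3 + g\right) - 1 = 2 + g$)
$h{\left(s,t \right)} = \left(s + t\right)^{2}$ ($h{\left(s,t \right)} = \left(s + t\right) \left(s + t\right) = \left(s + t\right)^{2}$)
$105 h{\left(-2,p{\left(I{\left(-3 \right)} \right)} \right)} + 89 = 105 \left(-2 + \left(2 + 4\right)\right)^{2} + 89 = 105 \left(-2 + 6\right)^{2} + 89 = 105 \cdot 4^{2} + 89 = 105 \cdot 16 + 89 = 1680 + 89 = 1769$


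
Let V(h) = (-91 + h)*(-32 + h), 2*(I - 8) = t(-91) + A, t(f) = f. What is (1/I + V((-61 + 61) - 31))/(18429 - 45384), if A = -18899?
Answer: -72917081/255722085 ≈ -0.28514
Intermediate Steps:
I = -9487 (I = 8 + (-91 - 18899)/2 = 8 + (1/2)*(-18990) = 8 - 9495 = -9487)
(1/I + V((-61 + 61) - 31))/(18429 - 45384) = (1/(-9487) + (2912 + ((-61 + 61) - 31)**2 - 123*((-61 + 61) - 31)))/(18429 - 45384) = (-1/9487 + (2912 + (0 - 31)**2 - 123*(0 - 31)))/(-26955) = (-1/9487 + (2912 + (-31)**2 - 123*(-31)))*(-1/26955) = (-1/9487 + (2912 + 961 + 3813))*(-1/26955) = (-1/9487 + 7686)*(-1/26955) = (72917081/9487)*(-1/26955) = -72917081/255722085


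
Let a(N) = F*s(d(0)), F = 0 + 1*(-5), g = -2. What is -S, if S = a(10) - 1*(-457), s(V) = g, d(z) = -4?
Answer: -467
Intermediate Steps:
s(V) = -2
F = -5 (F = 0 - 5 = -5)
a(N) = 10 (a(N) = -5*(-2) = 10)
S = 467 (S = 10 - 1*(-457) = 10 + 457 = 467)
-S = -1*467 = -467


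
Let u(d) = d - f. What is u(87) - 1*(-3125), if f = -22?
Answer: 3234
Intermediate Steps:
u(d) = 22 + d (u(d) = d - 1*(-22) = d + 22 = 22 + d)
u(87) - 1*(-3125) = (22 + 87) - 1*(-3125) = 109 + 3125 = 3234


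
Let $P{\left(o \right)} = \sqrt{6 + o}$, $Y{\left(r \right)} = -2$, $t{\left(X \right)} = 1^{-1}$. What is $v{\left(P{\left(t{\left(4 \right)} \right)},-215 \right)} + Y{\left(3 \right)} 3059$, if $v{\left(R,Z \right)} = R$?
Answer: $-6118 + \sqrt{7} \approx -6115.4$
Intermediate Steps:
$t{\left(X \right)} = 1$
$v{\left(P{\left(t{\left(4 \right)} \right)},-215 \right)} + Y{\left(3 \right)} 3059 = \sqrt{6 + 1} - 6118 = \sqrt{7} - 6118 = -6118 + \sqrt{7}$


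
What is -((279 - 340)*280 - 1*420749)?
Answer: 437829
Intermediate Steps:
-((279 - 340)*280 - 1*420749) = -(-61*280 - 420749) = -(-17080 - 420749) = -1*(-437829) = 437829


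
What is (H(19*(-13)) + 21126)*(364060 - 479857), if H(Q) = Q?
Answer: -2417725563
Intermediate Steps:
(H(19*(-13)) + 21126)*(364060 - 479857) = (19*(-13) + 21126)*(364060 - 479857) = (-247 + 21126)*(-115797) = 20879*(-115797) = -2417725563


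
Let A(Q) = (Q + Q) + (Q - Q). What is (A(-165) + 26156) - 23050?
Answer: 2776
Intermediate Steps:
A(Q) = 2*Q (A(Q) = 2*Q + 0 = 2*Q)
(A(-165) + 26156) - 23050 = (2*(-165) + 26156) - 23050 = (-330 + 26156) - 23050 = 25826 - 23050 = 2776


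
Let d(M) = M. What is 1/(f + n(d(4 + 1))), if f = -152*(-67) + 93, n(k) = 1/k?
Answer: 5/51386 ≈ 9.7303e-5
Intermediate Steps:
f = 10277 (f = 10184 + 93 = 10277)
1/(f + n(d(4 + 1))) = 1/(10277 + 1/(4 + 1)) = 1/(10277 + 1/5) = 1/(10277 + ⅕) = 1/(51386/5) = 5/51386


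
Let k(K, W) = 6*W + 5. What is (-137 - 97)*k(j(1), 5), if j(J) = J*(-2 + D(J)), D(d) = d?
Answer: -8190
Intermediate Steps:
j(J) = J*(-2 + J)
k(K, W) = 5 + 6*W
(-137 - 97)*k(j(1), 5) = (-137 - 97)*(5 + 6*5) = -234*(5 + 30) = -234*35 = -8190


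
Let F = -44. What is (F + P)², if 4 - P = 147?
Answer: 34969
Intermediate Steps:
P = -143 (P = 4 - 1*147 = 4 - 147 = -143)
(F + P)² = (-44 - 143)² = (-187)² = 34969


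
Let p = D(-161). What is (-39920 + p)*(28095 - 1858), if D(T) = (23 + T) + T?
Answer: -1055225903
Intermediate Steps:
D(T) = 23 + 2*T
p = -299 (p = 23 + 2*(-161) = 23 - 322 = -299)
(-39920 + p)*(28095 - 1858) = (-39920 - 299)*(28095 - 1858) = -40219*26237 = -1055225903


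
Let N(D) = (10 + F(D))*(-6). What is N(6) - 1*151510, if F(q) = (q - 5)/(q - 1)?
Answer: -757856/5 ≈ -1.5157e+5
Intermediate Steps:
F(q) = (-5 + q)/(-1 + q)
N(D) = -60 - 6*(-5 + D)/(-1 + D) (N(D) = (10 + (-5 + D)/(-1 + D))*(-6) = -60 - 6*(-5 + D)/(-1 + D))
N(6) - 1*151510 = 6*(15 - 11*6)/(-1 + 6) - 1*151510 = 6*(15 - 66)/5 - 151510 = 6*(1/5)*(-51) - 151510 = -306/5 - 151510 = -757856/5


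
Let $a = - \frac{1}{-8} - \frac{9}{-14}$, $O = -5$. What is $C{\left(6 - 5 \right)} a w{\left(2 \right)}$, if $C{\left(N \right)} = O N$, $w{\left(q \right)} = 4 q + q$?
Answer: $- \frac{1075}{28} \approx -38.393$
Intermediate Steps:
$w{\left(q \right)} = 5 q$
$C{\left(N \right)} = - 5 N$
$a = \frac{43}{56}$ ($a = \left(-1\right) \left(- \frac{1}{8}\right) - - \frac{9}{14} = \frac{1}{8} + \frac{9}{14} = \frac{43}{56} \approx 0.76786$)
$C{\left(6 - 5 \right)} a w{\left(2 \right)} = - 5 \left(6 - 5\right) \frac{43}{56} \cdot 5 \cdot 2 = \left(-5\right) 1 \cdot \frac{43}{56} \cdot 10 = \left(-5\right) \frac{43}{56} \cdot 10 = \left(- \frac{215}{56}\right) 10 = - \frac{1075}{28}$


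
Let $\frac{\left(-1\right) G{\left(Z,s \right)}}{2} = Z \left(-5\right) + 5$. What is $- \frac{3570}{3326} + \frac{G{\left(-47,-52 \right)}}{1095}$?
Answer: $- \frac{183521}{121399} \approx -1.5117$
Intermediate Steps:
$G{\left(Z,s \right)} = -10 + 10 Z$ ($G{\left(Z,s \right)} = - 2 \left(Z \left(-5\right) + 5\right) = - 2 \left(- 5 Z + 5\right) = - 2 \left(5 - 5 Z\right) = -10 + 10 Z$)
$- \frac{3570}{3326} + \frac{G{\left(-47,-52 \right)}}{1095} = - \frac{3570}{3326} + \frac{-10 + 10 \left(-47\right)}{1095} = \left(-3570\right) \frac{1}{3326} + \left(-10 - 470\right) \frac{1}{1095} = - \frac{1785}{1663} - \frac{32}{73} = - \frac{183521}{121399}$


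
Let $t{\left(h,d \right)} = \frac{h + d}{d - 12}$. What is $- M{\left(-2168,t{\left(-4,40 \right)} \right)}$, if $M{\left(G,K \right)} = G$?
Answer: $2168$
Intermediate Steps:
$t{\left(h,d \right)} = \frac{d + h}{-12 + d}$
$- M{\left(-2168,t{\left(-4,40 \right)} \right)} = \left(-1\right) \left(-2168\right) = 2168$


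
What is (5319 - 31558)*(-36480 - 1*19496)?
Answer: 1468754264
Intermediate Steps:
(5319 - 31558)*(-36480 - 1*19496) = -26239*(-36480 - 19496) = -26239*(-55976) = 1468754264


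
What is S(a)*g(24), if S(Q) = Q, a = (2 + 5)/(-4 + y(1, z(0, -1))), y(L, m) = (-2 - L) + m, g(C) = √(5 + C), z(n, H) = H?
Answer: -7*√29/8 ≈ -4.7120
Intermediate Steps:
y(L, m) = -2 + m - L
a = -7/8 (a = (2 + 5)/(-4 + (-2 - 1 - 1*1)) = 7/(-4 + (-2 - 1 - 1)) = 7/(-4 - 4) = 7/(-8) = 7*(-⅛) = -7/8 ≈ -0.87500)
S(a)*g(24) = -7*√(5 + 24)/8 = -7*√29/8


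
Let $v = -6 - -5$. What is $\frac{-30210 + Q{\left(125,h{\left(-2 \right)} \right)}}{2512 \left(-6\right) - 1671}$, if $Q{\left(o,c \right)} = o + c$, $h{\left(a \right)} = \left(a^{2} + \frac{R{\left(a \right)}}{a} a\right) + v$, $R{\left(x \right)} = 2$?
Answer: $\frac{30080}{16743} \approx 1.7966$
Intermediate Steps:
$v = -1$ ($v = -6 + 5 = -1$)
$h{\left(a \right)} = 1 + a^{2}$ ($h{\left(a \right)} = \left(a^{2} + \frac{2}{a} a\right) - 1 = \left(a^{2} + 2\right) - 1 = \left(2 + a^{2}\right) - 1 = 1 + a^{2}$)
$Q{\left(o,c \right)} = c + o$
$\frac{-30210 + Q{\left(125,h{\left(-2 \right)} \right)}}{2512 \left(-6\right) - 1671} = \frac{-30210 + \left(\left(1 + \left(-2\right)^{2}\right) + 125\right)}{2512 \left(-6\right) - 1671} = \frac{-30210 + \left(\left(1 + 4\right) + 125\right)}{-15072 - 1671} = \frac{-30210 + \left(5 + 125\right)}{-16743} = \left(-30210 + 130\right) \left(- \frac{1}{16743}\right) = \left(-30080\right) \left(- \frac{1}{16743}\right) = \frac{30080}{16743}$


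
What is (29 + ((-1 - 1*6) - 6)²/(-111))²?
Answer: 9302500/12321 ≈ 755.01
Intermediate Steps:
(29 + ((-1 - 1*6) - 6)²/(-111))² = (29 + ((-1 - 6) - 6)²*(-1/111))² = (29 + (-7 - 6)²*(-1/111))² = (29 + (-13)²*(-1/111))² = (29 + 169*(-1/111))² = (29 - 169/111)² = (3050/111)² = 9302500/12321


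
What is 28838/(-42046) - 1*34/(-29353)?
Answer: -422526125/617088119 ≈ -0.68471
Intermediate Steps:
28838/(-42046) - 1*34/(-29353) = 28838*(-1/42046) - 34*(-1/29353) = -14419/21023 + 34/29353 = -422526125/617088119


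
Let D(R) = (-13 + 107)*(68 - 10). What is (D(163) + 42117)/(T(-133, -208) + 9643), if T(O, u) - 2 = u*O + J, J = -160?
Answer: 47569/37149 ≈ 1.2805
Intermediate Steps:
T(O, u) = -158 + O*u (T(O, u) = 2 + (u*O - 160) = 2 + (O*u - 160) = 2 + (-160 + O*u) = -158 + O*u)
D(R) = 5452 (D(R) = 94*58 = 5452)
(D(163) + 42117)/(T(-133, -208) + 9643) = (5452 + 42117)/((-158 - 133*(-208)) + 9643) = 47569/((-158 + 27664) + 9643) = 47569/(27506 + 9643) = 47569/37149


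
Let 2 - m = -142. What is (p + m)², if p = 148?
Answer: 85264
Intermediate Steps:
m = 144 (m = 2 - 1*(-142) = 2 + 142 = 144)
(p + m)² = (148 + 144)² = 292² = 85264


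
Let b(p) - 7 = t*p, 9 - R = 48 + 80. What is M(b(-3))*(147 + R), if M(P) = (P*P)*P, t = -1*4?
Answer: 192052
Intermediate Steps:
R = -119 (R = 9 - (48 + 80) = 9 - 1*128 = 9 - 128 = -119)
t = -4
b(p) = 7 - 4*p
M(P) = P³ (M(P) = P²*P = P³)
M(b(-3))*(147 + R) = (7 - 4*(-3))³*(147 - 119) = (7 + 12)³*28 = 19³*28 = 6859*28 = 192052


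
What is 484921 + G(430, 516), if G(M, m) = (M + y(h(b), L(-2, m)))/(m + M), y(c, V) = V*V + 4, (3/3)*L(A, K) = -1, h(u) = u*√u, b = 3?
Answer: 458735701/946 ≈ 4.8492e+5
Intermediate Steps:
h(u) = u^(3/2)
L(A, K) = -1
y(c, V) = 4 + V² (y(c, V) = V² + 4 = 4 + V²)
G(M, m) = (5 + M)/(M + m) (G(M, m) = (M + (4 + (-1)²))/(m + M) = (M + (4 + 1))/(M + m) = (M + 5)/(M + m) = (5 + M)/(M + m))
484921 + G(430, 516) = 484921 + (5 + 430)/(430 + 516) = 484921 + 435/946 = 458735701/946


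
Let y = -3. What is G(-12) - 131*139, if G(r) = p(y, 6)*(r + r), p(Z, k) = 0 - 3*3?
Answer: -17993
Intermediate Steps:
p(Z, k) = -9 (p(Z, k) = 0 - 9 = -9)
G(r) = -18*r (G(r) = -9*(r + r) = -18*r)
G(-12) - 131*139 = -18*(-12) - 131*139 = 216 - 18209 = -17993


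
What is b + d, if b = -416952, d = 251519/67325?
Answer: -28071041881/67325 ≈ -4.1695e+5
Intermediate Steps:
d = 251519/67325 (d = 251519*(1/67325) = 251519/67325 ≈ 3.7359)
b + d = -416952 + 251519/67325 = -28071041881/67325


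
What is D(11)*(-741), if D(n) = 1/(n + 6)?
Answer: -741/17 ≈ -43.588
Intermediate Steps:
D(n) = 1/(6 + n)
D(11)*(-741) = -741/(6 + 11) = -741/17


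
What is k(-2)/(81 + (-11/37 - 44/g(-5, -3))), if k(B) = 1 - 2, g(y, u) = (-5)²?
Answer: -925/73022 ≈ -0.012667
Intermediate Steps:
g(y, u) = 25
k(B) = -1
k(-2)/(81 + (-11/37 - 44/g(-5, -3))) = -1/(81 + (-11/37 - 44/25)) = -1/(81 - 1903/925) = -1/(73022/925) = (925/73022)*(-1) = -925/73022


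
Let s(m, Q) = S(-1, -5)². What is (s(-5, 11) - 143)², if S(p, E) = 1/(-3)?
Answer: 1653796/81 ≈ 20417.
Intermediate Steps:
S(p, E) = -⅓
s(m, Q) = ⅑ (s(m, Q) = (-⅓)² = ⅑)
(s(-5, 11) - 143)² = (⅑ - 143)² = (-1286/9)² = 1653796/81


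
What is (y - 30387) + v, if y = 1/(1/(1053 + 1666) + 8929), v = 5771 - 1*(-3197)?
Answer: -520009451169/24277952 ≈ -21419.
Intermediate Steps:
v = 8968 (v = 5771 + 3197 = 8968)
y = 2719/24277952 (y = 1/(1/2719 + 8929) = 1/(24277952/2719) = 2719/24277952 ≈ 0.00011199)
(y - 30387) + v = (2719/24277952 - 30387) + 8968 = -737734124705/24277952 + 8968 = -520009451169/24277952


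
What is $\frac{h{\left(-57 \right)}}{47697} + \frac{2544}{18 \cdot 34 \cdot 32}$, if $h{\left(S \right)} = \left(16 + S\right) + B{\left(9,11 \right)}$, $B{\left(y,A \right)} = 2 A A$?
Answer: $\frac{869983}{6486792} \approx 0.13412$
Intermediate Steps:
$B{\left(y,A \right)} = 2 A^{2}$
$h{\left(S \right)} = 258 + S$ ($h{\left(S \right)} = \left(16 + S\right) + 2 \cdot 11^{2} = \left(16 + S\right) + 2 \cdot 121 = \left(16 + S\right) + 242 = 258 + S$)
$\frac{h{\left(-57 \right)}}{47697} + \frac{2544}{18 \cdot 34 \cdot 32} = \frac{258 - 57}{47697} + \frac{2544}{18 \cdot 34 \cdot 32} = 201 \cdot \frac{1}{47697} + \frac{2544}{612 \cdot 32} = \frac{67}{15899} + \frac{2544}{19584} = \frac{67}{15899} + 2544 \cdot \frac{1}{19584} = \frac{67}{15899} + \frac{53}{408} = \frac{869983}{6486792}$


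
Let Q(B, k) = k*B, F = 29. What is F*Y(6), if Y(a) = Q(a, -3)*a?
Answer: -3132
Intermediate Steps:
Q(B, k) = B*k
Y(a) = -3*a² (Y(a) = (a*(-3))*a = (-3*a)*a = -3*a²)
F*Y(6) = 29*(-3*6²) = 29*(-3*36) = 29*(-108) = -3132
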